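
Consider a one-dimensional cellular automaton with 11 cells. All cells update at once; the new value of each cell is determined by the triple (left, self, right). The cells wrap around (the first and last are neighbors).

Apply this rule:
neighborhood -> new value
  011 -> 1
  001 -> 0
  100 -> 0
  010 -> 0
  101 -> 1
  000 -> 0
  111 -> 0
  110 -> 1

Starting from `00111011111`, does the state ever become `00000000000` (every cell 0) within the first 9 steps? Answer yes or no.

00101110001
00011010000
00011100000
00010100000
00001000000
00000000000
all cells are 0 at step 6

yes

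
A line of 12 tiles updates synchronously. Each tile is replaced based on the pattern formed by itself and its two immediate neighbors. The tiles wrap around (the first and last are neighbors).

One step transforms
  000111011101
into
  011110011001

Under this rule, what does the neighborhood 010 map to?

1

At position 11 the neighborhood is 010; the next row has 1 there.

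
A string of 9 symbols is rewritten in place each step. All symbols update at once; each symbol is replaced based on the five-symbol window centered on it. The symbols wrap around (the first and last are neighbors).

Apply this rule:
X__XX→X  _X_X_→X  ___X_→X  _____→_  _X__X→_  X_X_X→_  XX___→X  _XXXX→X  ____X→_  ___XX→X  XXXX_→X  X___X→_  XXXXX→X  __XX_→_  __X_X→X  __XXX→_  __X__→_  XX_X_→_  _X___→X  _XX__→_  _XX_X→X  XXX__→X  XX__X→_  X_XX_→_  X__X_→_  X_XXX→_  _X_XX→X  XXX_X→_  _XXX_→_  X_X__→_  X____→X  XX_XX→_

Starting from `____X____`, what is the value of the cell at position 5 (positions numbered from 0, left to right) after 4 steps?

___X_XX__
__XXX__XX
_X__X_X__
X___XX_X_
position 5 holds X

X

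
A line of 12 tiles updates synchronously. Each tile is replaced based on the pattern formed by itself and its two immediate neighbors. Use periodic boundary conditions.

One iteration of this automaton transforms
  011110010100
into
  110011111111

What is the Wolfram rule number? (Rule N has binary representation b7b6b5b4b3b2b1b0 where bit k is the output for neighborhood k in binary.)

127

position 2: 111 → 0  (bit 7 = 0)
position 4: 110 → 1  (bit 6 = 1)
position 8: 101 → 1  (bit 5 = 1)
position 5: 100 → 1  (bit 4 = 1)
position 1: 011 → 1  (bit 3 = 1)
position 7: 010 → 1  (bit 2 = 1)
position 0: 001 → 1  (bit 1 = 1)
position 11: 000 → 1  (bit 0 = 1)
bits b7..b0 = 01111111 = 127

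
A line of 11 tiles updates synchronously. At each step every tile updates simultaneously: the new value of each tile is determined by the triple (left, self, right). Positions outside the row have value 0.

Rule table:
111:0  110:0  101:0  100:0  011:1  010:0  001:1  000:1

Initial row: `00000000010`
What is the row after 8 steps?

11111111100
10000000001
00111111110
11100000000
10001111111
00111000000
11100011111
10001110000

10001110000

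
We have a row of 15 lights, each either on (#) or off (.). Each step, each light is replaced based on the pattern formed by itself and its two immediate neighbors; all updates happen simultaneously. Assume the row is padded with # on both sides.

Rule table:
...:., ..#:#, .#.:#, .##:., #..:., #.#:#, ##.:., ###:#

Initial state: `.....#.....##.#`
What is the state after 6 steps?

....##....#..#.
...#.....##.###
..##....#..#.##
.#.....##.###.#
##....#..#.#.#.
#....##.#######

#....##.#######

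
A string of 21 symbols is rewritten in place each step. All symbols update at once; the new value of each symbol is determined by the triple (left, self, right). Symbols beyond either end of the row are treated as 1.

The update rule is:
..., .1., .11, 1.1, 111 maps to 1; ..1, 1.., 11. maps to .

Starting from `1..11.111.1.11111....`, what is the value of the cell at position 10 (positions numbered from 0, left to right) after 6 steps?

...1.111.1111111..11.
.1.1111.1111111...1.1
111111.1111111..1.111
11111.1111111...11111
1111.1111111..1.11111
111.1111111...1111111
position 10 holds 1

1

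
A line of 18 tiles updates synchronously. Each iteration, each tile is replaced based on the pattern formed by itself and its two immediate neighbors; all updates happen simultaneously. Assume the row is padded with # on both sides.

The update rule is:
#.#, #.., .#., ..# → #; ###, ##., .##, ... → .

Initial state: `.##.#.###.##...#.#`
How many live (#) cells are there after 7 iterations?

#..###...#..#.###.
.##...#.######...#
#..#.###......#.#.
.####...#....#####
#....#.###..#.....
.#..###...####...#
####...#.#....#.#.
count of #: 8

8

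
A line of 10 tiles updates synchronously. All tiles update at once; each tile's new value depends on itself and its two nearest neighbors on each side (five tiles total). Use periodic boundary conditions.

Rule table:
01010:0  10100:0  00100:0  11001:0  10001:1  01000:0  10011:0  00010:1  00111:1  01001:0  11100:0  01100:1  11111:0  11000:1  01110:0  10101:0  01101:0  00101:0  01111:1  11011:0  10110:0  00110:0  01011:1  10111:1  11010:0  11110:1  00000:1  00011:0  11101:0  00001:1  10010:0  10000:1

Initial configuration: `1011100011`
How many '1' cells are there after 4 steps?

step 1: 0010011010
step 2: 1100000000
step 3: 0111111110
step 4: 0110000100
count of 1: 3

3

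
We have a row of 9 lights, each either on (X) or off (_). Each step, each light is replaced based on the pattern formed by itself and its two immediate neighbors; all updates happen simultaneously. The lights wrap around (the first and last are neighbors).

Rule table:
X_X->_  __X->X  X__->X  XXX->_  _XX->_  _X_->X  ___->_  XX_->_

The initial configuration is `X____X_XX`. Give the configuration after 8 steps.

_X__XX___
XXXX__X__
____XXXXX
X__X_____
XXXXX___X
_____X_X_
____XX_XX
X__X_____

X__X_____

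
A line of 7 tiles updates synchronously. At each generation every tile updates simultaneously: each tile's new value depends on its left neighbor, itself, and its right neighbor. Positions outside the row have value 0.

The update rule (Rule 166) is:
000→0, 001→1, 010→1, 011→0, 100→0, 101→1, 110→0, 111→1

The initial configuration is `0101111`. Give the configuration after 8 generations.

1110110
0101000
1111000
0110000
1000000
1000000  (fixed point — unchanged through generation 8)

1000000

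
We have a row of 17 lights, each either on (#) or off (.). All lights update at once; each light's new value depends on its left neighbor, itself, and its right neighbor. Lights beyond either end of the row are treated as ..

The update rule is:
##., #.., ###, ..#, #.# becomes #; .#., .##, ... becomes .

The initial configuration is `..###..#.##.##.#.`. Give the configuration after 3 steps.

.#.#.####.#.##.##

.#.####.#.##.##.#
#.#.####.#.##.##.
.#.#.####.#.##.##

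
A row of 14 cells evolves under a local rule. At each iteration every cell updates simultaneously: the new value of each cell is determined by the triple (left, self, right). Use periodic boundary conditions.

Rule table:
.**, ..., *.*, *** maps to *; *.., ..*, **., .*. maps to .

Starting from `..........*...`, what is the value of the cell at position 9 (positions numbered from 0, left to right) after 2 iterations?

.

*********...**
********..*.**
position 9 holds .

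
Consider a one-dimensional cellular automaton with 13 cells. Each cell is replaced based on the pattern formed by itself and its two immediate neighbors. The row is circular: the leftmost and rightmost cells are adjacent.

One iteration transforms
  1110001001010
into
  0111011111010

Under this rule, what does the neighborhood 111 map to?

At position 1 the neighborhood is 111; the next row has 1 there.

1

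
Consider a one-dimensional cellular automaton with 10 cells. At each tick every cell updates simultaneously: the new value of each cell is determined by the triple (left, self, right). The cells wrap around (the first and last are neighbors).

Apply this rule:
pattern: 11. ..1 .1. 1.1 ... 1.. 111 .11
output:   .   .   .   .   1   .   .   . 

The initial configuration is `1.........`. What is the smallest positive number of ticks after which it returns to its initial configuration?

2

..1111111.
1.........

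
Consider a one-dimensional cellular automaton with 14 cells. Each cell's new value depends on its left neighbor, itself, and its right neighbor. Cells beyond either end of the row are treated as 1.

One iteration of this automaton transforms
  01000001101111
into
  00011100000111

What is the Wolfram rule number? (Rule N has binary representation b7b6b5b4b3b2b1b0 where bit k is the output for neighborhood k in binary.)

129

position 11: 111 → 1  (bit 7 = 1)
position 8: 110 → 0  (bit 6 = 0)
position 0: 101 → 0  (bit 5 = 0)
position 2: 100 → 0  (bit 4 = 0)
position 7: 011 → 0  (bit 3 = 0)
position 1: 010 → 0  (bit 2 = 0)
position 6: 001 → 0  (bit 1 = 0)
position 3: 000 → 1  (bit 0 = 1)
bits b7..b0 = 10000001 = 129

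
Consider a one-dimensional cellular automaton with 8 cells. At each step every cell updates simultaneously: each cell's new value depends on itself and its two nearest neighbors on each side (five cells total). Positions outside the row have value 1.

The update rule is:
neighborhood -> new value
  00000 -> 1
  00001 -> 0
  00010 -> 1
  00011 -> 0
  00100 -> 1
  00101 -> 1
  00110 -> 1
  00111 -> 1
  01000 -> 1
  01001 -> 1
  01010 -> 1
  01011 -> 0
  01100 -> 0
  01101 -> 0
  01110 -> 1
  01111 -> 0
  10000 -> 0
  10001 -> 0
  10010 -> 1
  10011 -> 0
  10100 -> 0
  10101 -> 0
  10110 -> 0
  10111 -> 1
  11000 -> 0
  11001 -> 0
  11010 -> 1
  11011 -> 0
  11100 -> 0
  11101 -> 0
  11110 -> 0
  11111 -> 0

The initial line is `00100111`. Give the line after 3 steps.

00010100

step 1: 01110100
step 2: 01101010
step 3: 00010100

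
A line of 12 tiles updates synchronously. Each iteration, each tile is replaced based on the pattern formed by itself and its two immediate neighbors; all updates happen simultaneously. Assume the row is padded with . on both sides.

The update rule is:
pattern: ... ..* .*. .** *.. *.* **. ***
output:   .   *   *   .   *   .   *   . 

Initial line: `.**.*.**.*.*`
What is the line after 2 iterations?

iteration 1: *.*.*..*.*.*
iteration 2: *.*.****.*.*

*.*.****.*.*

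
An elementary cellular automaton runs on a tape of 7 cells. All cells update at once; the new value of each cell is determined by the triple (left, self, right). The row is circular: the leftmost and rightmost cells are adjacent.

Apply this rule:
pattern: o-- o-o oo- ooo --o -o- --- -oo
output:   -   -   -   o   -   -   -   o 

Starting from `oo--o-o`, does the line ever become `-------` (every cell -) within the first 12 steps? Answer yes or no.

o-----o
------o
-------
all cells are - at step 3

yes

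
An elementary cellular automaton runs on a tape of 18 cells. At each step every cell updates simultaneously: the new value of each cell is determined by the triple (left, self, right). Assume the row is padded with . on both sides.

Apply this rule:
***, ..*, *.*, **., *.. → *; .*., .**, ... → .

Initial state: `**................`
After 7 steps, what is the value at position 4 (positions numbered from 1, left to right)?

*

step 1: .**...............
step 2: *.**..............
step 3: .*.**.............
step 4: *.*.**............
step 5: .*.*.**...........
step 6: *.*.*.**..........
step 7: .*.*.*.**.........
position 4 holds *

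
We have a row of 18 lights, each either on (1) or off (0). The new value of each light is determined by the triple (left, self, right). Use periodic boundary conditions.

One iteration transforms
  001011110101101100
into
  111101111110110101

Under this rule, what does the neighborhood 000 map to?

At position 0 the neighborhood is 000; the next row has 1 there.

1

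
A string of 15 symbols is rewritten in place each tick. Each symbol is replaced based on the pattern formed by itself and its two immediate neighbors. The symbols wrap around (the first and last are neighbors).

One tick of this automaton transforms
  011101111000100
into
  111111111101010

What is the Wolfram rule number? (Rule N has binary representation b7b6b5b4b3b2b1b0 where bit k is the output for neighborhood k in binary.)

position 2: 111 → 1  (bit 7 = 1)
position 3: 110 → 1  (bit 6 = 1)
position 4: 101 → 1  (bit 5 = 1)
position 9: 100 → 1  (bit 4 = 1)
position 1: 011 → 1  (bit 3 = 1)
position 12: 010 → 0  (bit 2 = 0)
position 0: 001 → 1  (bit 1 = 1)
position 10: 000 → 0  (bit 0 = 0)
bits b7..b0 = 11111010 = 250

250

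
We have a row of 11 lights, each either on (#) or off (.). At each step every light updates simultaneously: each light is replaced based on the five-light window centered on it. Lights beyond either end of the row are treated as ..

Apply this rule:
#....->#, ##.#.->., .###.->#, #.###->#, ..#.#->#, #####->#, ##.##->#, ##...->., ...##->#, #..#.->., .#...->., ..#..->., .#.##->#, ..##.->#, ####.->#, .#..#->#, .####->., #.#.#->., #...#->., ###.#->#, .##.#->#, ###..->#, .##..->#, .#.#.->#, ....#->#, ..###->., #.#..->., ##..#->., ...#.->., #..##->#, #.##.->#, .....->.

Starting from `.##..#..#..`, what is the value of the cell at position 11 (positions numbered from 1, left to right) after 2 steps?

step 1: ###...#...#
step 2: .##........
position 11 holds .

.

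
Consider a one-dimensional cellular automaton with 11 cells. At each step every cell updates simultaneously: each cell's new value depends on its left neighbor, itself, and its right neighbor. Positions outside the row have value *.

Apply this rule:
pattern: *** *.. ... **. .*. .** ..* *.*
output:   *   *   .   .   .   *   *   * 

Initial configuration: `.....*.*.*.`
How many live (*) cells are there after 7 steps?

9

*...*.*.*.*
.*.*.*.*.**
*.*.*.*.***
.*.*.*.****
*.*.*.*****
.*.*.******
*.*.*******
count of *: 9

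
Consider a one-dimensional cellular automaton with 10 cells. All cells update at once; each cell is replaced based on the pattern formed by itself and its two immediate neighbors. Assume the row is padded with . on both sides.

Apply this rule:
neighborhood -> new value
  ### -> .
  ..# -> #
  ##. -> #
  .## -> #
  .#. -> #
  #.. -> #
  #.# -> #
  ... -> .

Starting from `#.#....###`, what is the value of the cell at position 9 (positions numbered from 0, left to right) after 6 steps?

####..##.#
#..#######
####.....#
#..##...##
######.###
#....###.#
position 9 holds #

#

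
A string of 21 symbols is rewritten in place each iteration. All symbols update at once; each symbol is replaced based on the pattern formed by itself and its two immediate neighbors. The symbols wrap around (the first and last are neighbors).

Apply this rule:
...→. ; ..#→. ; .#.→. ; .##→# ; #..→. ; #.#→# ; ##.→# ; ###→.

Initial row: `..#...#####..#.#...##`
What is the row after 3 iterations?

iteration 1: ......#...#...#....##
iteration 2: ...................##
iteration 3: ...................##

...................##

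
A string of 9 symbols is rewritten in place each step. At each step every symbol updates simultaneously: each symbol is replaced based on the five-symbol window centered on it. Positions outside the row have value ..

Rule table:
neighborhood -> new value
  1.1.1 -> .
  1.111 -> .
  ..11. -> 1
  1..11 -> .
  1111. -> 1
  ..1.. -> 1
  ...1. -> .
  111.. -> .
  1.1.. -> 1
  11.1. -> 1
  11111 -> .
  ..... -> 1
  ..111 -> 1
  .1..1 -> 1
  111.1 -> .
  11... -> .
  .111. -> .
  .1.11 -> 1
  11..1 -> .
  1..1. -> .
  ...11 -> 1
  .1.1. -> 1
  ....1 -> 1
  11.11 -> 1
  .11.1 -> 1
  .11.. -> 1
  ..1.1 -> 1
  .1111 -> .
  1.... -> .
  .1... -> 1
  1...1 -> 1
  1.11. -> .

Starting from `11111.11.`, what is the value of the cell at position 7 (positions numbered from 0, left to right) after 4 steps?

1..1.1.1.
11.11.111
111.11...
1..1.1..1
position 7 holds .

.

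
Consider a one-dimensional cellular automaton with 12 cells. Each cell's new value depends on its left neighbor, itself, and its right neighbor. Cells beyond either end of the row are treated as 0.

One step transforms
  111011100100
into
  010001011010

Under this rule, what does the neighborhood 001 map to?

At position 8 the neighborhood is 001; the next row has 1 there.

1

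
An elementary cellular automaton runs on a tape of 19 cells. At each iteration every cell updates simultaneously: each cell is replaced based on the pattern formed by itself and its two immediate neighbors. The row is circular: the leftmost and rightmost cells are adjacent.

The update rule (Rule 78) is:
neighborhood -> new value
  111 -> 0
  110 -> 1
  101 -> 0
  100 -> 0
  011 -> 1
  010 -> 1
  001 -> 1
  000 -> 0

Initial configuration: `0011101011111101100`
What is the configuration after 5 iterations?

0110101010000101100
1110101010001101100
1010101010011101101
1010101010110101101
1010101010110101101

1010101010110101101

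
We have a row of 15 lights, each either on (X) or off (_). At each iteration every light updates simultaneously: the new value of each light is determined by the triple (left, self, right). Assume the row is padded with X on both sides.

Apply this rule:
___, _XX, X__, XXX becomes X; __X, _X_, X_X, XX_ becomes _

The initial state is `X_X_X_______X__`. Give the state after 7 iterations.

_____XXXXXX__X_
XXXX_XXXXX_X___
XXX__XXXX___XX_
XX_X_XXX_XX_X__
X____XX__X___X_
_XXX_X_X__XX___
_XX_____X_X_XX_

_XX_____X_X_XX_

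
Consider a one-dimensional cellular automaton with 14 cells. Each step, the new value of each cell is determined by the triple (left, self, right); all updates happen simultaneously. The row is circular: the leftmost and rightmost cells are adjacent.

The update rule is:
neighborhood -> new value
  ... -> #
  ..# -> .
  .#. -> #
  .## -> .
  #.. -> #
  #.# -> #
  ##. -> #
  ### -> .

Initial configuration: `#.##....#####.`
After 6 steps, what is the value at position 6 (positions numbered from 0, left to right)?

#

##.####.....##
.##...#####...
..###.....####
#...#####....#
###.....####..
..#####....##.
position 6 holds #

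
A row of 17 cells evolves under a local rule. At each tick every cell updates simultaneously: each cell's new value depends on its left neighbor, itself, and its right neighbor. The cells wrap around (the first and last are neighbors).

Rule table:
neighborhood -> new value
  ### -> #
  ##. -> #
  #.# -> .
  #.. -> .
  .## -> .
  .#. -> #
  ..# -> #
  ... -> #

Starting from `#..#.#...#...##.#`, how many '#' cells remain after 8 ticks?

#.##.#.###.##.#..
#..#.#..##..#.#.#
#.##.#.#.#.##.#..
#..#.#.#.#..#.#.#
#.##.#.#.#.##.#..  (repeats tick 3; period 2)
tick 8: #..#.#.#.#..#.#.#
count of #: 8

8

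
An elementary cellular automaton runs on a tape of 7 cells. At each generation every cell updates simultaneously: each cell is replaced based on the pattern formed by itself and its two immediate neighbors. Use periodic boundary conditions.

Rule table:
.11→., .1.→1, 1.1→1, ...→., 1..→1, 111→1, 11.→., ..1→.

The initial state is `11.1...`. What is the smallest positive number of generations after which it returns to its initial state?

28

..111..
...1.1.
...1111
1...11.
11....1
1.1....
1111...
.11.1..
...111.
....1.1
1...111
.1...11
111....
.1.1...
.1111..
..11.1.
....111
1....1.
11...11
1.1...1
.111...
..1.1..
..1111.
...11.1
1....11
.1....1
111...1
11.1...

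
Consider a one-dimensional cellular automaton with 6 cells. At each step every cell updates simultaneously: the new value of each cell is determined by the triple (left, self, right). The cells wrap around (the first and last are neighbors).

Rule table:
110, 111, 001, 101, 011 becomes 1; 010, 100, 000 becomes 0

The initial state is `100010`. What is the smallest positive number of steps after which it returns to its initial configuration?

000101
001010
010100
101000
010001
100010

6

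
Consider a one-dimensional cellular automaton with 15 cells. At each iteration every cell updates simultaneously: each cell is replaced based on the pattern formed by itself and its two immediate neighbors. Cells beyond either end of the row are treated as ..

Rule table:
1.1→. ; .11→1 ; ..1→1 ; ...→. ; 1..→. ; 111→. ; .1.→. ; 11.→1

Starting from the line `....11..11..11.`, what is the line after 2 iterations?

...111.111.111.
..11.1.1.1.1.1.

..11.1.1.1.1.1.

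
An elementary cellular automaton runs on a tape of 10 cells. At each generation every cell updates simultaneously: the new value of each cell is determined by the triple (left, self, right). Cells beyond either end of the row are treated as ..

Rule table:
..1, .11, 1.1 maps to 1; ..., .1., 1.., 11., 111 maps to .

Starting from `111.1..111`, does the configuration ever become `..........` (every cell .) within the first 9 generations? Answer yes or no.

1..1..11..
..1..11...
.1..11....
1..11.....
..11......
.11.......
11........
1.........
..........
all cells are . at generation 9

yes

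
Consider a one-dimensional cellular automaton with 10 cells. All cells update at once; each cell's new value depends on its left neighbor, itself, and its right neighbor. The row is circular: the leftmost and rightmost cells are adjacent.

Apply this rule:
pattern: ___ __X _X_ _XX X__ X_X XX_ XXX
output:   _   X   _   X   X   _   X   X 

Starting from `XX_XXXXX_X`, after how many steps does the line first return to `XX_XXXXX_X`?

XX_XXXXX_X

1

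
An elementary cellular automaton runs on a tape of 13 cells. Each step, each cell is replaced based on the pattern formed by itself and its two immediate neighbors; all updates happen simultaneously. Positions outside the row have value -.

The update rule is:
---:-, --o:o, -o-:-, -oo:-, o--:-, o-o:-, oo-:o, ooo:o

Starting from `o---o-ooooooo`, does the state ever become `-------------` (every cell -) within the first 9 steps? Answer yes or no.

---o---oooooo
--o---o-ooooo
-o---o---oooo
o---o---o-ooo
---o---o---oo
--o---o---o-o
-o---o---o---
o---o---o----
---o---o-----
step 9 is ---o---o-----, still not uniform -

no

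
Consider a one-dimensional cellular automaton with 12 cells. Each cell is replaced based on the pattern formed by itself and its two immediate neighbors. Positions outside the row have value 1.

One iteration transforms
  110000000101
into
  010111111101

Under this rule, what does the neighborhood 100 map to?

At position 2 the neighborhood is 100; the next row has 0 there.

0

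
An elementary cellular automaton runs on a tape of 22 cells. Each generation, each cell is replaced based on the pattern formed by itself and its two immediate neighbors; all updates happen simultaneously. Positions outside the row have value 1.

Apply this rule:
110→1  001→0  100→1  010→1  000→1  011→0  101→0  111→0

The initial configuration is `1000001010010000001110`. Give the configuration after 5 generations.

1111101011011111100010
0000101001000000111010
1110101101111110001010
0010100100000011101010
1010110111111000101010

1010110111111000101010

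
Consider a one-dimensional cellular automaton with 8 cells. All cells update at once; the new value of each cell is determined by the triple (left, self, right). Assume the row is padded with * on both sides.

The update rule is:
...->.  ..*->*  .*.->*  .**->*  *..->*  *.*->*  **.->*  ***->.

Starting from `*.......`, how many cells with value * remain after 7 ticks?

tick 1: **.....*
tick 2: .**...**
tick 3: ****.**.
tick 4: ...*****
tick 5: *.**....
tick 6: *****..*
tick 7: ....****
count of *: 4

4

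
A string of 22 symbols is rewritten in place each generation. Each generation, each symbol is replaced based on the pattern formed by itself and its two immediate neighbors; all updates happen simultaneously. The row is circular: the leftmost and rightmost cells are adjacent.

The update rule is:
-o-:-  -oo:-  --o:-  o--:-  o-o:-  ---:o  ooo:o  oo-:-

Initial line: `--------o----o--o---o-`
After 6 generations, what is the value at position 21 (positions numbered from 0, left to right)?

-

generation 1: ooooooo---oo------o---
generation 2: -ooooo--o----oooo---o-
generation 3: --ooo-----oo--oo--o---
generation 4: o--o--ooo-----------oo
generation 5: -------o--ooooooooo--o
generation 6: -ooooo-----ooooooo----
position 21 holds -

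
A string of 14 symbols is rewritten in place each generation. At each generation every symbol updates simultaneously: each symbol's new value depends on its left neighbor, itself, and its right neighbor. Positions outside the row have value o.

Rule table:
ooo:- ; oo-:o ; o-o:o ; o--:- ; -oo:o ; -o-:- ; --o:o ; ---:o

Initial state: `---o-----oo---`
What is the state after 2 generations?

generation 1: -oo--oooooo-oo
generation 2: ooo-oo----ooo-

ooo-oo----ooo-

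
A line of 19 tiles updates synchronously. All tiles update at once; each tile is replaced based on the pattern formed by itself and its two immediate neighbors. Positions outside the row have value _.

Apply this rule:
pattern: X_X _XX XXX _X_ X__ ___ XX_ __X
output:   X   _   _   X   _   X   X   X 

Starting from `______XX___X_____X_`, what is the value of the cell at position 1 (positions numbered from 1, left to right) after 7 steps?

XXXXXX_X_XXX_XXXXX_
_____XXXX__XX____X_
XXXXX___X_X_X_XXXX_
____X_XXXXXXXX___X_
XXXXXX_______X_XXX_
_____X_XXXXXXXX__X_
XXXXXXX_______X_XX_
position 1 holds X

X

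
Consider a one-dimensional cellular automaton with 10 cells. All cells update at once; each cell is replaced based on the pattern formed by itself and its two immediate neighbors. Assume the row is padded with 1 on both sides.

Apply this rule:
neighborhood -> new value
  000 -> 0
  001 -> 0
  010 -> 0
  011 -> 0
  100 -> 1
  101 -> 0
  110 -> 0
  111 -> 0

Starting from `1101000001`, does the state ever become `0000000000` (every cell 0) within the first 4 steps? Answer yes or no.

0000100000
1000010000
0100001000
0010000100
step 4 is 0010000100, still not uniform 0

no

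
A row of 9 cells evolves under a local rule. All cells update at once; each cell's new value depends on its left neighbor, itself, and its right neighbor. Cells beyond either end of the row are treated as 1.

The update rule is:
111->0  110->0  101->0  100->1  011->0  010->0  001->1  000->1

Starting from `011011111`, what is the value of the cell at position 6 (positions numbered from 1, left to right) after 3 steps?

0

000000000
111111111
000000000
position 6 holds 0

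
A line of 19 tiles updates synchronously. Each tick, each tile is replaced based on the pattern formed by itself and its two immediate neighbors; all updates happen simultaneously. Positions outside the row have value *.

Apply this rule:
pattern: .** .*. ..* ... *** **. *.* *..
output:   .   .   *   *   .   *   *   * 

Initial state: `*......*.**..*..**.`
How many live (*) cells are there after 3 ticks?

tick 1: *******.*.***.**.**
tick 2: ......**.*..**.**..
tick 3: ******.**.**.**.***
count of *: 15

15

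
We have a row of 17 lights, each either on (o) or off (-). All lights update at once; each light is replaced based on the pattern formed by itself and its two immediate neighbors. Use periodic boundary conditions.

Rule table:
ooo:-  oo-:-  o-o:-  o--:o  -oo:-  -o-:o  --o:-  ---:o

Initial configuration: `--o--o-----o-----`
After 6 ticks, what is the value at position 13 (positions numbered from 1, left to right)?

-

tick 1: o-oo-ooooo-oooooo
tick 2: -----------------
tick 3: ooooooooooooooooo
tick 4: -----------------  (repeats tick 2; period 2)
tick 6: -----------------
position 13 holds -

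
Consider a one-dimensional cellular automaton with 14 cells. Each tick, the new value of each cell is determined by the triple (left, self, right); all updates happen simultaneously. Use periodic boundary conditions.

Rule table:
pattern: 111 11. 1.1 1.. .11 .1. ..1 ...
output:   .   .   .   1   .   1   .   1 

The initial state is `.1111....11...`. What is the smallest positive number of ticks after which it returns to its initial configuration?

28

tick 1: .....111...111
tick 2: 1111....11....
tick 3: ....111...111.
tick 4: 111....11....1
tick 5: ...111...111..
tick 6: 11....11....11
tick 7: ..111...111...
tick 8: 1....11....111
tick 9: .111...111....
tick 10: ....11....1111
tick 11: 111...111.....
tick 12: ...11....1111.
tick 13: 11...111.....1
tick 14: ..11....1111..
tick 15: 1...111.....11
tick 16: .11....1111...
tick 17: ...111.....111
tick 18: 11....1111....
tick 19: ..111.....111.
tick 20: 1....1111....1
tick 21: .111.....111..
tick 22: ....1111....11
tick 23: 111.....111...
tick 24: ...1111....11.
tick 25: 11.....111...1
tick 26: ..1111....11..
tick 27: 1.....111...11
tick 28: .1111....11...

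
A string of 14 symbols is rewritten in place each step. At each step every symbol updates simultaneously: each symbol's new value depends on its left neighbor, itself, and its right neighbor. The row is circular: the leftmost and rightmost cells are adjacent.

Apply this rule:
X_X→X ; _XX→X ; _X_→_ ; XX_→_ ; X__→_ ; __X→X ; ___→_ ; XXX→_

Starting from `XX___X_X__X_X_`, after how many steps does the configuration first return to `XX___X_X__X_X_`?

X___X_X__X_X_X
___X_X__X_X_XX
__X_X__X_X_XX_
_X_X__X_X_XX__
X_X__X_X_XX___
_X__X_X_XX___X
X__X_X_XX___X_
__X_X_XX___X_X
_X_X_XX___X_X_
X_X_XX___X_X__
_X_XX___X_X__X
X_XX___X_X__X_
_XX___X_X__X_X
XX___X_X__X_X_

14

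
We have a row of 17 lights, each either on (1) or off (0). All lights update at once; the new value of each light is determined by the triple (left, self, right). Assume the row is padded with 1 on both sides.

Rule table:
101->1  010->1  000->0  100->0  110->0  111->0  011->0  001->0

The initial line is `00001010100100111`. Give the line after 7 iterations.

00000000000100000

iteration 1: 00001111100100000
iteration 2: 00000000000100000
iteration 3: 00000000000100000  (fixed point — unchanged through iteration 7)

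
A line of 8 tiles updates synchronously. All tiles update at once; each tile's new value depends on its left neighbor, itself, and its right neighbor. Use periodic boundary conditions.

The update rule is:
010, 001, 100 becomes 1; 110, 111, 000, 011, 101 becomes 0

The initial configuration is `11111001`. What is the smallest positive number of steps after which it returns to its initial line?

6

step 1: 00000110
step 2: 00001001
step 3: 10011111
step 4: 01100000
step 5: 10010000
step 6: 11111001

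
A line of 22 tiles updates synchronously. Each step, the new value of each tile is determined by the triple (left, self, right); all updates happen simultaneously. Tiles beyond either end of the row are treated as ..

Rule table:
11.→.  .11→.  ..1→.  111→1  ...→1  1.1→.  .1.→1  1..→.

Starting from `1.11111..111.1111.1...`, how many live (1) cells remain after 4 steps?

step 1: 1..111....1...11..1.11
step 2: 1...1..11.1.1.....1...
step 3: 1.1.1.....1.1.111.1.11
step 4: 1.1.1.111.1.1..1..1...
count of 1: 10

10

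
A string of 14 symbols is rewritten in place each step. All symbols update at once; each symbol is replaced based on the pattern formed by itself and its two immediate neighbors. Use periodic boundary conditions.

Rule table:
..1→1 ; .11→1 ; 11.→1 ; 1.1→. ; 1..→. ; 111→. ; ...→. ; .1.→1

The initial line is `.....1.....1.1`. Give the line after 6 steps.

.1.1.1.1.1.1.1

step 1: ....11....11.1
step 2: ...111...111.1
step 3: ..11.1..11.1.1
step 4: .111.1.111.1.1
step 5: .1.1.1.1.1.1.1
step 6: .1.1.1.1.1.1.1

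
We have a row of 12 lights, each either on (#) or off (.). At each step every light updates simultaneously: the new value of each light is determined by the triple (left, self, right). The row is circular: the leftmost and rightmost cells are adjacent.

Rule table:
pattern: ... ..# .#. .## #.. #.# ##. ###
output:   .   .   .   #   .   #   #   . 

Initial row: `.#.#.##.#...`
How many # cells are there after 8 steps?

..#.####....
...##..#....
...##.......
...##.......  (fixed point — unchanged through step 8)
count of #: 2

2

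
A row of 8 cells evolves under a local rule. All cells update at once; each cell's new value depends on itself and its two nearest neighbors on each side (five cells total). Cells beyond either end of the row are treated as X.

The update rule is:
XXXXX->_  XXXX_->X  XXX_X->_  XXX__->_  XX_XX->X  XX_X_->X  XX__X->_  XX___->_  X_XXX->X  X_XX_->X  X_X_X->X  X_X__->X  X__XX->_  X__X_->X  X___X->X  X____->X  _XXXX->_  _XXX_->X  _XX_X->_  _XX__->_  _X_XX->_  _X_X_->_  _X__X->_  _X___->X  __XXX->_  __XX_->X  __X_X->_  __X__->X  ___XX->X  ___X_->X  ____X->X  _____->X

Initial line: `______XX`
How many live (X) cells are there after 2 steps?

_XXXXX__
XX__X___
count of X: 3

3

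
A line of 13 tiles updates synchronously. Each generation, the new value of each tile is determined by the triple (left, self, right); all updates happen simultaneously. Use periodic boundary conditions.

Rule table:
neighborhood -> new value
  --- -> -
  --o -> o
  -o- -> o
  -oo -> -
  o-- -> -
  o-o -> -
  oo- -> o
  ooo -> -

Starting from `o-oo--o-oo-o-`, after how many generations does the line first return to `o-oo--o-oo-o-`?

o--o-oo--o-o-
o-oo--o-oo-o-

2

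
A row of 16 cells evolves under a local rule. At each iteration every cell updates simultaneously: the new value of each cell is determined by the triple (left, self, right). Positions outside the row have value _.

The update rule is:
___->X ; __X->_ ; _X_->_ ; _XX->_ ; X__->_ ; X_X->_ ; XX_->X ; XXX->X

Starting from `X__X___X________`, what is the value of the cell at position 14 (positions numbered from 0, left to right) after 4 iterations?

_____X___XXXXXXX
XXXX___X__XXXXXX
_XXX_X_____XXXXX
__XX___XXX__XXXX
position 14 holds X

X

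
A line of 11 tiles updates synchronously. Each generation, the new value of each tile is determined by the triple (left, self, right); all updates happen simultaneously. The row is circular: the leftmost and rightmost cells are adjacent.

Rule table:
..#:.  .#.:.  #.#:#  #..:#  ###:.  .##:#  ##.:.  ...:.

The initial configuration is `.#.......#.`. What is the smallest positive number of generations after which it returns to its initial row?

..#.......#
#..#.......
.#..#......
..#..#.....
...#..#....
....#..#...
.....#..#..
......#..#.
.......#..#
#.......#..
.#.......#.

11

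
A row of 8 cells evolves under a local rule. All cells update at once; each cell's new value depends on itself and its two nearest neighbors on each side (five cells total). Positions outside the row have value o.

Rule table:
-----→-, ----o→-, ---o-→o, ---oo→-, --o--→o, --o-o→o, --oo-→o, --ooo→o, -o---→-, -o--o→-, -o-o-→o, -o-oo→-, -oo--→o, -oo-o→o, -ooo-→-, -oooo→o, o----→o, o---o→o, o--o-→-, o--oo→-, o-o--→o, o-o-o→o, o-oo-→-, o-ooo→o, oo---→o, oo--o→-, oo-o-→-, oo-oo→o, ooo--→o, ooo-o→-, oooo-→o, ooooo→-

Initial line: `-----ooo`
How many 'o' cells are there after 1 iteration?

iteration 1: oo---oo-
count of o: 4

4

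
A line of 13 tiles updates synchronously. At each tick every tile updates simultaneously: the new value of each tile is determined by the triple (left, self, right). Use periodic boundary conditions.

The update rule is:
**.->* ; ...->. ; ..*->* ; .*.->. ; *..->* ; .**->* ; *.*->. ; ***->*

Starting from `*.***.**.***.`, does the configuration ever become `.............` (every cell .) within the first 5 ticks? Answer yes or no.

no

..***.**.***.
.****.**.****
.****.**.****  (fixed point — unchanged through tick 5)
tick 5 is .****.**.****, still not uniform .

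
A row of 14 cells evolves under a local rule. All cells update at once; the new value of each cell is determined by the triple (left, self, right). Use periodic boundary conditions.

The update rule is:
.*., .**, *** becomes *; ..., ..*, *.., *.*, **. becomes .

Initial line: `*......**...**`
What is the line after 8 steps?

.......*....**
.......*....*.
.......*....*.  (fixed point — unchanged through step 8)

.......*....*.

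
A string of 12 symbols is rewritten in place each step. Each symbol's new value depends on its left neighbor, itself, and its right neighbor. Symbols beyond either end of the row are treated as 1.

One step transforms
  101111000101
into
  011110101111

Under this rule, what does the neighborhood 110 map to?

0

At position 0 the neighborhood is 110; the next row has 0 there.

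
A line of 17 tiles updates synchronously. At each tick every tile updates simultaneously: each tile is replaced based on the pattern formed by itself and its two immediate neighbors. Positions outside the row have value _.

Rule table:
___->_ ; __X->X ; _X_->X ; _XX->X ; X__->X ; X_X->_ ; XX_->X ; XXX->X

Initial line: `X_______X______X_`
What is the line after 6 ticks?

XXXX_XXXXXXXXXXXX

XX_____XXX____XXX
XXX___XXXXX__XXXX
XXXX_XXXXXXXXXXXX
XXXX_XXXXXXXXXXXX  (fixed point — unchanged through tick 6)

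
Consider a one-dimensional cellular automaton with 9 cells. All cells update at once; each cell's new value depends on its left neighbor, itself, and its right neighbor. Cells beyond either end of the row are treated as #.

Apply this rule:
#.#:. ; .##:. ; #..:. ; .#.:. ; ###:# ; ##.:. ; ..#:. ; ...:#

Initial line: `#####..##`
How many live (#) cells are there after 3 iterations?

####....#
###..##..
##.......
count of #: 2

2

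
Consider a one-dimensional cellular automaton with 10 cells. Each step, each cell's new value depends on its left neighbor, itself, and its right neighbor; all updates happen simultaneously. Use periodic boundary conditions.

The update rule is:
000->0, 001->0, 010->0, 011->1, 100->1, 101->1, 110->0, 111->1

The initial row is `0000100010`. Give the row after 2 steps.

1000001000

0000010001
1000001000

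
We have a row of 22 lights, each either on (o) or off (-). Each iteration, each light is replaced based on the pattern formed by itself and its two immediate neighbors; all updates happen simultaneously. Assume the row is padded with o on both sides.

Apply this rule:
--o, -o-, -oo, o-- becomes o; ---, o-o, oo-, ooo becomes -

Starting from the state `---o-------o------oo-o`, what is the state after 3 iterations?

ooooooo-oo-oooooo--o--

o-ooo-----ooo----oo--o
--o--o---oo--o--oo-ooo
ooooooo-oo-oooooo--o--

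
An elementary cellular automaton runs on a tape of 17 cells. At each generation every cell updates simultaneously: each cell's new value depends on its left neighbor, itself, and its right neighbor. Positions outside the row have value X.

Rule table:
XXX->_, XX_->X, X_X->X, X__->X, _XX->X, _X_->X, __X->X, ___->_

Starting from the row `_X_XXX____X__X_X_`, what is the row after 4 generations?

XXXX_XX__XXXXXXXX
___XXXXXXX_______
X_XX_____XX_____X
XXXXX___XXXX___XX

XXXXX___XXXX___XX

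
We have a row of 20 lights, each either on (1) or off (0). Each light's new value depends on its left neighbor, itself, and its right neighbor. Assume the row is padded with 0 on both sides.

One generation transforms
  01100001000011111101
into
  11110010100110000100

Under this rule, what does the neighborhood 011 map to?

At position 1 the neighborhood is 011; the next row has 1 there.

1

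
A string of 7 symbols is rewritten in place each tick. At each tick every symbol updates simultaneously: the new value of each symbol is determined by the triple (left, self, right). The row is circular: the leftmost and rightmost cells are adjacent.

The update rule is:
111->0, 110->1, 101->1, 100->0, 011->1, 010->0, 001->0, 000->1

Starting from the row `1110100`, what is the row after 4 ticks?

0011101

1011000
0111010
0101100
0011101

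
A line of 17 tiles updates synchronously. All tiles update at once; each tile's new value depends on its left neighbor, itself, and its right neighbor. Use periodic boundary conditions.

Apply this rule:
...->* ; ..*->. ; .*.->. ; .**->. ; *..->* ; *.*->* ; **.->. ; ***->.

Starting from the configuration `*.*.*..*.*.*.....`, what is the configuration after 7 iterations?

.*..*..*.*.**..*.

.*.*.*..*.*.****.
..*.*.*..*.*....*
*..*.*.*..*.***..
.*..*.*.*..*...*.
..*..*.*.*..**..*
*..*..*.*.*...*..
.*..*..*.*.**..*.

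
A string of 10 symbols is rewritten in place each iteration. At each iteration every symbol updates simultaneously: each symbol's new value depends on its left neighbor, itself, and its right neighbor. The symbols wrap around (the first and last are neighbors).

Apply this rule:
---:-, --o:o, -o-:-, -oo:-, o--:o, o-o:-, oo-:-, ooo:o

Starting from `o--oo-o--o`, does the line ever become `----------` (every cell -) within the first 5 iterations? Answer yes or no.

no

-oo----oo-
o--o--o--o
-oo-oo-oo-
o--------o
-o------o-
iteration 5 is -o------o-, still not uniform -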